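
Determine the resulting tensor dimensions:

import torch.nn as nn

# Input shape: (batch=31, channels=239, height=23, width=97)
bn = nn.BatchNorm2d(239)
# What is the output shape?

Input shape: (31, 239, 23, 97)
Output shape: (31, 239, 23, 97)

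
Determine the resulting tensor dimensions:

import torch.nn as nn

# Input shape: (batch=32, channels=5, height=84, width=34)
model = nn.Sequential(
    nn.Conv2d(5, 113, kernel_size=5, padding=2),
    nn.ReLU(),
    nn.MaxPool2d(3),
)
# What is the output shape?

Input shape: (32, 5, 84, 34)
  -> after Conv2d: (32, 113, 84, 34)
  -> after ReLU: (32, 113, 84, 34)
Output shape: (32, 113, 28, 11)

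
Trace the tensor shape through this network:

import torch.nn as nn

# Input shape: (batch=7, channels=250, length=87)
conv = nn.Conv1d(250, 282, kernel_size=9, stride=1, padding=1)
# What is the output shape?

Input shape: (7, 250, 87)
Output shape: (7, 282, 81)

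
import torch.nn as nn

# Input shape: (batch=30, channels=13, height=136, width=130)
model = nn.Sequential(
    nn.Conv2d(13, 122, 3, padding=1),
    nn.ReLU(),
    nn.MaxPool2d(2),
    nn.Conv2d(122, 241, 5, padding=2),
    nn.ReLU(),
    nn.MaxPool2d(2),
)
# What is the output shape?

Input shape: (30, 13, 136, 130)
  -> after first Conv2d: (30, 122, 136, 130)
  -> after first MaxPool2d: (30, 122, 68, 65)
  -> after second Conv2d: (30, 241, 68, 65)
Output shape: (30, 241, 34, 32)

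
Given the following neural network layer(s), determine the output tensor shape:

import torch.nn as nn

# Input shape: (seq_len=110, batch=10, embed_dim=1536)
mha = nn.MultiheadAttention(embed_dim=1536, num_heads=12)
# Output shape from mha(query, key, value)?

Input shape: (110, 10, 1536)
Output shape: (110, 10, 1536)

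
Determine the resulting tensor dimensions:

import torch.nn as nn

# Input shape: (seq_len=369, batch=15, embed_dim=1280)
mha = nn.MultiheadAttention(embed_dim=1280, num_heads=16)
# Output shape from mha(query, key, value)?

Input shape: (369, 15, 1280)
Output shape: (369, 15, 1280)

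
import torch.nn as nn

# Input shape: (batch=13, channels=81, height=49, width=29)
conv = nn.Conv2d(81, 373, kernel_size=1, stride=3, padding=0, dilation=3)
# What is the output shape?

Input shape: (13, 81, 49, 29)
Output shape: (13, 373, 17, 10)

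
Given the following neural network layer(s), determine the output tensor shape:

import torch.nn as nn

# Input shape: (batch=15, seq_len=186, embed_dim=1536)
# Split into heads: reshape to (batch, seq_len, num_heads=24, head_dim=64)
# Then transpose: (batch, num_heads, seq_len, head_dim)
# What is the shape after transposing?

Input shape: (15, 186, 1536)
  -> after reshape: (15, 186, 24, 64)
Output shape: (15, 24, 186, 64)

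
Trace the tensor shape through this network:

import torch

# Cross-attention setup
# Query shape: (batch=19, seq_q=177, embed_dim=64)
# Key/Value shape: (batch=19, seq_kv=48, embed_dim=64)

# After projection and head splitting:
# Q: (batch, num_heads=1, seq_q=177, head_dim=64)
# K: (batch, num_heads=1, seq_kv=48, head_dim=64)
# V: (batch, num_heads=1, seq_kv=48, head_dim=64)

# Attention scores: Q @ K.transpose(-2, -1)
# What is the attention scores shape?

Input shape: (19, 177, 64)
Output shape: (19, 1, 177, 48)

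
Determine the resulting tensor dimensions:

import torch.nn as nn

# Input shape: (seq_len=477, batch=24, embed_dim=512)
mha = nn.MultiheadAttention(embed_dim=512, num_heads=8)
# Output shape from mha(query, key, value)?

Input shape: (477, 24, 512)
Output shape: (477, 24, 512)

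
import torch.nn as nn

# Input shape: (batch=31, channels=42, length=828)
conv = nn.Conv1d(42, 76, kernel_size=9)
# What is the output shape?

Input shape: (31, 42, 828)
Output shape: (31, 76, 820)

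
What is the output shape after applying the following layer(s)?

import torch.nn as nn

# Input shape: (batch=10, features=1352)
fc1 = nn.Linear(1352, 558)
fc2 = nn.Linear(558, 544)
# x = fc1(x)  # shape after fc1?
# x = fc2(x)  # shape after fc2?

Input shape: (10, 1352)
  -> after fc1: (10, 558)
Output shape: (10, 544)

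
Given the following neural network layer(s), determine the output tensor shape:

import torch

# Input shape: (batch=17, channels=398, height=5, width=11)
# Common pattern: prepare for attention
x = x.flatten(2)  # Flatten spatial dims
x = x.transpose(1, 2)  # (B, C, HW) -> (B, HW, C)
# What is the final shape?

Input shape: (17, 398, 5, 11)
  -> after flatten(2): (17, 398, 55)
Output shape: (17, 55, 398)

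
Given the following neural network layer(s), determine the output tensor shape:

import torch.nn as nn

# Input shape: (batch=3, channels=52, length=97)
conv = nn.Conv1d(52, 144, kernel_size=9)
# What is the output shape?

Input shape: (3, 52, 97)
Output shape: (3, 144, 89)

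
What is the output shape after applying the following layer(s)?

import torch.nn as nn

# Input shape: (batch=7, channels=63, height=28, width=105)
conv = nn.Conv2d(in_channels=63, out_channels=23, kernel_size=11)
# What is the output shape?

Input shape: (7, 63, 28, 105)
Output shape: (7, 23, 18, 95)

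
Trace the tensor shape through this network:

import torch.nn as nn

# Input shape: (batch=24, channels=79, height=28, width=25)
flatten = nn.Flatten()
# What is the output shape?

Input shape: (24, 79, 28, 25)
Output shape: (24, 55300)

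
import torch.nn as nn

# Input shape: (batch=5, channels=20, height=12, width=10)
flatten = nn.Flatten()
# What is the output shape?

Input shape: (5, 20, 12, 10)
Output shape: (5, 2400)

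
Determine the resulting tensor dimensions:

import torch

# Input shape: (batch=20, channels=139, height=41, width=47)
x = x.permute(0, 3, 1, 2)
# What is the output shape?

Input shape: (20, 139, 41, 47)
Output shape: (20, 47, 139, 41)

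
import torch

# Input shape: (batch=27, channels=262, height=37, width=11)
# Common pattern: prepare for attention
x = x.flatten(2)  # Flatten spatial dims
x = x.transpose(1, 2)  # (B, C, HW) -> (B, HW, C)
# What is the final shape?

Input shape: (27, 262, 37, 11)
  -> after flatten(2): (27, 262, 407)
Output shape: (27, 407, 262)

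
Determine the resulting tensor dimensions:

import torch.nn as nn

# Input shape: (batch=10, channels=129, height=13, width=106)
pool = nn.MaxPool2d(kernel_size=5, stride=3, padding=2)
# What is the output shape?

Input shape: (10, 129, 13, 106)
Output shape: (10, 129, 5, 36)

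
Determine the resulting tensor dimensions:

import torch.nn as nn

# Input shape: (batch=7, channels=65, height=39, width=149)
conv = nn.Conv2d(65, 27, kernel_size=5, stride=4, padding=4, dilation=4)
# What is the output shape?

Input shape: (7, 65, 39, 149)
Output shape: (7, 27, 8, 36)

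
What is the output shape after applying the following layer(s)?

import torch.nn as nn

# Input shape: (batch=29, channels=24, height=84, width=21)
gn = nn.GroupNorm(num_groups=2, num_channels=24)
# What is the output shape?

Input shape: (29, 24, 84, 21)
Output shape: (29, 24, 84, 21)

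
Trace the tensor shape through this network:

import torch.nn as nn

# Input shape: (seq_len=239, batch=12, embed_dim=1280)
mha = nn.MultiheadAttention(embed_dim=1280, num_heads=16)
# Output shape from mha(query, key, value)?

Input shape: (239, 12, 1280)
Output shape: (239, 12, 1280)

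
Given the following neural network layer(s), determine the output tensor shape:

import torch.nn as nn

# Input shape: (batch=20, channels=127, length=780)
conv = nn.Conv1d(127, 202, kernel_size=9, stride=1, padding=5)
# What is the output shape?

Input shape: (20, 127, 780)
Output shape: (20, 202, 782)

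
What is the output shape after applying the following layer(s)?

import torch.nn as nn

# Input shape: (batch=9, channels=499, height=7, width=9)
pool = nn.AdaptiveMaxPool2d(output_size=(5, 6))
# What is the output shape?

Input shape: (9, 499, 7, 9)
Output shape: (9, 499, 5, 6)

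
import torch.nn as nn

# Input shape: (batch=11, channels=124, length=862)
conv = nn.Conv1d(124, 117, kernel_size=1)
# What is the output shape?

Input shape: (11, 124, 862)
Output shape: (11, 117, 862)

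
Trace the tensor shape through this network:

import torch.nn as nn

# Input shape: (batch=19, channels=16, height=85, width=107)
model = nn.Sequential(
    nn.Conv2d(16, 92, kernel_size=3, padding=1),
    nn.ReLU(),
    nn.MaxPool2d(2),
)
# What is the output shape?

Input shape: (19, 16, 85, 107)
  -> after Conv2d: (19, 92, 85, 107)
  -> after ReLU: (19, 92, 85, 107)
Output shape: (19, 92, 42, 53)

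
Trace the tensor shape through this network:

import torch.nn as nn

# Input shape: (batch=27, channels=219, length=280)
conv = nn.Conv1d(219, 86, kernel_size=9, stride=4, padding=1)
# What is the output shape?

Input shape: (27, 219, 280)
Output shape: (27, 86, 69)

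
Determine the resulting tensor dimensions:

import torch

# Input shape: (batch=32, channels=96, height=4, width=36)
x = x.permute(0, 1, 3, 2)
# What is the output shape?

Input shape: (32, 96, 4, 36)
Output shape: (32, 96, 36, 4)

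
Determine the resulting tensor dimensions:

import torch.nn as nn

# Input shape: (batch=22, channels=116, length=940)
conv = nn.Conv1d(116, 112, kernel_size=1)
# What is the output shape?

Input shape: (22, 116, 940)
Output shape: (22, 112, 940)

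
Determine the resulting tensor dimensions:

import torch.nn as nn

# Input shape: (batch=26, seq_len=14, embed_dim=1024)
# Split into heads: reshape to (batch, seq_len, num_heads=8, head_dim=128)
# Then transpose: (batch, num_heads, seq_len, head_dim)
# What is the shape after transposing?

Input shape: (26, 14, 1024)
  -> after reshape: (26, 14, 8, 128)
Output shape: (26, 8, 14, 128)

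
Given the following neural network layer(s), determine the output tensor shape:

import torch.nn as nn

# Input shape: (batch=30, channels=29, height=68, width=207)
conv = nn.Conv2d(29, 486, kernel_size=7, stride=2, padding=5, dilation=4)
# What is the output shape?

Input shape: (30, 29, 68, 207)
Output shape: (30, 486, 27, 97)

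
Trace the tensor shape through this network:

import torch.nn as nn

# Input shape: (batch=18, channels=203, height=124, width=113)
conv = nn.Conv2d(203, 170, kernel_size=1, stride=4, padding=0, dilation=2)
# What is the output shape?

Input shape: (18, 203, 124, 113)
Output shape: (18, 170, 31, 29)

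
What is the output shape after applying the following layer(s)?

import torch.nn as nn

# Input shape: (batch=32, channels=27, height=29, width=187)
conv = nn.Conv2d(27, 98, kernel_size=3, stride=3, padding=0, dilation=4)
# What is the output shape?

Input shape: (32, 27, 29, 187)
Output shape: (32, 98, 7, 60)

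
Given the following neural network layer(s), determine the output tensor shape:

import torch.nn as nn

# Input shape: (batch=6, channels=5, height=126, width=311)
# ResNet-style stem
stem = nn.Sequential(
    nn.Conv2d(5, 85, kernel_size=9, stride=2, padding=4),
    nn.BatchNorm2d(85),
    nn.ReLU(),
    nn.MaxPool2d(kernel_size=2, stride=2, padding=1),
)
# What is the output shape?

Input shape: (6, 5, 126, 311)
  -> after Conv2d 9x9 stride=2: (6, 85, 63, 156)
Output shape: (6, 85, 32, 79)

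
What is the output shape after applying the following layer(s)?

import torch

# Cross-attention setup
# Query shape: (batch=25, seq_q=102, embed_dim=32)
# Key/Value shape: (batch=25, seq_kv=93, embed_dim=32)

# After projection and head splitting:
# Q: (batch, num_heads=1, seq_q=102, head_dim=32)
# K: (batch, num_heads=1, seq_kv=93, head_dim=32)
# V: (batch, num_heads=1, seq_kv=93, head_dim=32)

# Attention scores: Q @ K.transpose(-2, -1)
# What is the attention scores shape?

Input shape: (25, 102, 32)
Output shape: (25, 1, 102, 93)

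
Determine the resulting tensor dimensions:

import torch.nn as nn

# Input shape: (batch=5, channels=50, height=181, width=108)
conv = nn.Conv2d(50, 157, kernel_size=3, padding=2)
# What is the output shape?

Input shape: (5, 50, 181, 108)
Output shape: (5, 157, 183, 110)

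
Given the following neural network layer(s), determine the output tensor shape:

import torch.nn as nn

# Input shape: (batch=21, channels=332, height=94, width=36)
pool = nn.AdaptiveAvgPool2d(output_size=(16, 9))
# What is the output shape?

Input shape: (21, 332, 94, 36)
Output shape: (21, 332, 16, 9)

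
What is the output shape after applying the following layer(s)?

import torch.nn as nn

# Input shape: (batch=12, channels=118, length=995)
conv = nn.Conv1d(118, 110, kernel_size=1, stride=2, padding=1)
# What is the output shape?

Input shape: (12, 118, 995)
Output shape: (12, 110, 499)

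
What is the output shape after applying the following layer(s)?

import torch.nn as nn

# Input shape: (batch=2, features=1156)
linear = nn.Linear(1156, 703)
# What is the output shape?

Input shape: (2, 1156)
Output shape: (2, 703)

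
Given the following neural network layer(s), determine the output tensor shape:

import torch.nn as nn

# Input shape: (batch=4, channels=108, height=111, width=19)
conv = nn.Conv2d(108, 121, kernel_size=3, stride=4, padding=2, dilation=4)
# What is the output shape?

Input shape: (4, 108, 111, 19)
Output shape: (4, 121, 27, 4)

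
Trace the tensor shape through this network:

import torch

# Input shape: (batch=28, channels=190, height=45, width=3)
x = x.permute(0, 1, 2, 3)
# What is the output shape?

Input shape: (28, 190, 45, 3)
Output shape: (28, 190, 45, 3)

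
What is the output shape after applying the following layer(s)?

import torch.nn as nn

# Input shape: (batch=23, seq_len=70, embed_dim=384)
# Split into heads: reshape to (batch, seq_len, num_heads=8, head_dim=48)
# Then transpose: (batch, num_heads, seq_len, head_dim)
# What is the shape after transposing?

Input shape: (23, 70, 384)
  -> after reshape: (23, 70, 8, 48)
Output shape: (23, 8, 70, 48)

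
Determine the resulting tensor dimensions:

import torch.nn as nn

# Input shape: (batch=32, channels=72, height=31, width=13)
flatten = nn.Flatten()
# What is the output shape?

Input shape: (32, 72, 31, 13)
Output shape: (32, 29016)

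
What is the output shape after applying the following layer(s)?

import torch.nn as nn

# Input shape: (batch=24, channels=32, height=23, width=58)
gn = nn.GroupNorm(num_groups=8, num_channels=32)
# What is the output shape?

Input shape: (24, 32, 23, 58)
Output shape: (24, 32, 23, 58)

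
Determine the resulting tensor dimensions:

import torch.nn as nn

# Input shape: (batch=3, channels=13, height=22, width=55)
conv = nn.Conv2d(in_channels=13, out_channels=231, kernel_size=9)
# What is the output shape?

Input shape: (3, 13, 22, 55)
Output shape: (3, 231, 14, 47)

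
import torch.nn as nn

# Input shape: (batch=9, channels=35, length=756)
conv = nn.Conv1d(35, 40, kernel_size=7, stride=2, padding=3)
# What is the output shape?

Input shape: (9, 35, 756)
Output shape: (9, 40, 378)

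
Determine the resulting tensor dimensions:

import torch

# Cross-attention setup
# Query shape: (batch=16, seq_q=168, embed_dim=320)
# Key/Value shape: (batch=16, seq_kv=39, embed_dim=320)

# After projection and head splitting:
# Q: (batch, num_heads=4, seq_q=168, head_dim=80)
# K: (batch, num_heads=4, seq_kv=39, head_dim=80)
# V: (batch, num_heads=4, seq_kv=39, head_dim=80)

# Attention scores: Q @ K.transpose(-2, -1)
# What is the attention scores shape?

Input shape: (16, 168, 320)
Output shape: (16, 4, 168, 39)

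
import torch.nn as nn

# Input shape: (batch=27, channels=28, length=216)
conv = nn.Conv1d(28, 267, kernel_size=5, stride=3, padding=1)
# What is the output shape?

Input shape: (27, 28, 216)
Output shape: (27, 267, 72)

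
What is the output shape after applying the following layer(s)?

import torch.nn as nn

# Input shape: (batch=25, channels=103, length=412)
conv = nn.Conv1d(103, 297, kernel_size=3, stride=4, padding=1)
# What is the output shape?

Input shape: (25, 103, 412)
Output shape: (25, 297, 103)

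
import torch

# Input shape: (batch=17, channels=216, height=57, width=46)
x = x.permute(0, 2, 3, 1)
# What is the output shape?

Input shape: (17, 216, 57, 46)
Output shape: (17, 57, 46, 216)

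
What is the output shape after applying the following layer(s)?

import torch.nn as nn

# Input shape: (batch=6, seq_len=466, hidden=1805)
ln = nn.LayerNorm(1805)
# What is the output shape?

Input shape: (6, 466, 1805)
Output shape: (6, 466, 1805)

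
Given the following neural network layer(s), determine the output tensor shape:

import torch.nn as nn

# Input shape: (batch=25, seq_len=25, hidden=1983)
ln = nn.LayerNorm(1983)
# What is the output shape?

Input shape: (25, 25, 1983)
Output shape: (25, 25, 1983)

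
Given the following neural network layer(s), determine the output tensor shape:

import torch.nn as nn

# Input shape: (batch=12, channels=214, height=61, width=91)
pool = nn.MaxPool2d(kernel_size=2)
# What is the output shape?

Input shape: (12, 214, 61, 91)
Output shape: (12, 214, 30, 45)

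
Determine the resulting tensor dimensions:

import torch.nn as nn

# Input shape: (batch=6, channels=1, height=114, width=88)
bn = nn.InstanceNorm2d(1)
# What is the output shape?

Input shape: (6, 1, 114, 88)
Output shape: (6, 1, 114, 88)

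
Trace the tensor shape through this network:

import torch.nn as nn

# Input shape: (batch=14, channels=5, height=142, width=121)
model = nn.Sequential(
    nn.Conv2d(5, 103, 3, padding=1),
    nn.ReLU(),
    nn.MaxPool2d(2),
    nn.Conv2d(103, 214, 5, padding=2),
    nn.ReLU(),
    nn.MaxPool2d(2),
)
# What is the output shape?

Input shape: (14, 5, 142, 121)
  -> after first Conv2d: (14, 103, 142, 121)
  -> after first MaxPool2d: (14, 103, 71, 60)
  -> after second Conv2d: (14, 214, 71, 60)
Output shape: (14, 214, 35, 30)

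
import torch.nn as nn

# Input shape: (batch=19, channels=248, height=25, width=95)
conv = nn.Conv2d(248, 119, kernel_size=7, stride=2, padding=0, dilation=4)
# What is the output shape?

Input shape: (19, 248, 25, 95)
Output shape: (19, 119, 1, 36)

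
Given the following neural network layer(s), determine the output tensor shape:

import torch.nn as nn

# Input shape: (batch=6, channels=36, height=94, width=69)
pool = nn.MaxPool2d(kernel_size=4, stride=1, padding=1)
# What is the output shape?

Input shape: (6, 36, 94, 69)
Output shape: (6, 36, 93, 68)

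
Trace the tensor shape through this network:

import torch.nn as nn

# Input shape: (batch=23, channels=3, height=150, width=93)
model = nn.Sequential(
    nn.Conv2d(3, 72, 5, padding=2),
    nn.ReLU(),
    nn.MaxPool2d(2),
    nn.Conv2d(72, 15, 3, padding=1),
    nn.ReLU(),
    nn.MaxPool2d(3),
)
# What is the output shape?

Input shape: (23, 3, 150, 93)
  -> after first Conv2d: (23, 72, 150, 93)
  -> after first MaxPool2d: (23, 72, 75, 46)
  -> after second Conv2d: (23, 15, 75, 46)
Output shape: (23, 15, 25, 15)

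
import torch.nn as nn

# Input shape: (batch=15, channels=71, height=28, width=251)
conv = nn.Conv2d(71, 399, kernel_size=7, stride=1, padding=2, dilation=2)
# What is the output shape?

Input shape: (15, 71, 28, 251)
Output shape: (15, 399, 20, 243)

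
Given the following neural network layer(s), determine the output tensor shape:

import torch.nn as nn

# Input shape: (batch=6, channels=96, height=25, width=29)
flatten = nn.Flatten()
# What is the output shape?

Input shape: (6, 96, 25, 29)
Output shape: (6, 69600)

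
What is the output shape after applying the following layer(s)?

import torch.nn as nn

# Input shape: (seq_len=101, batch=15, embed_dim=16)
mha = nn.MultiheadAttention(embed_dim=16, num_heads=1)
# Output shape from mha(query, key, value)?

Input shape: (101, 15, 16)
Output shape: (101, 15, 16)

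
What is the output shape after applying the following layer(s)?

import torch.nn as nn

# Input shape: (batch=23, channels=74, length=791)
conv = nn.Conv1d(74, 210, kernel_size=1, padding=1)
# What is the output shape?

Input shape: (23, 74, 791)
Output shape: (23, 210, 793)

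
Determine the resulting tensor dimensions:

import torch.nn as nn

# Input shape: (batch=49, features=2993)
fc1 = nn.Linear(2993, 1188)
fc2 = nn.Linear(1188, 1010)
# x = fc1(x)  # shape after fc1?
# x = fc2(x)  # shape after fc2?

Input shape: (49, 2993)
  -> after fc1: (49, 1188)
Output shape: (49, 1010)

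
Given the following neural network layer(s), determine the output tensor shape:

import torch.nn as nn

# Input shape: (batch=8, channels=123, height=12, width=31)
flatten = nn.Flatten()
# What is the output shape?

Input shape: (8, 123, 12, 31)
Output shape: (8, 45756)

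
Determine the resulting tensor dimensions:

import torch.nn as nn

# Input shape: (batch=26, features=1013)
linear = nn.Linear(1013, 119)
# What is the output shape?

Input shape: (26, 1013)
Output shape: (26, 119)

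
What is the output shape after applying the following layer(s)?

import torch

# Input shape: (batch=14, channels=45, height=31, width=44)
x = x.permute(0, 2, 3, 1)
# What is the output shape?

Input shape: (14, 45, 31, 44)
Output shape: (14, 31, 44, 45)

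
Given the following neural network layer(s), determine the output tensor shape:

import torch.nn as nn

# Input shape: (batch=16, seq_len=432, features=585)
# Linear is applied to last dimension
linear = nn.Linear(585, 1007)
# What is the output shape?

Input shape: (16, 432, 585)
Output shape: (16, 432, 1007)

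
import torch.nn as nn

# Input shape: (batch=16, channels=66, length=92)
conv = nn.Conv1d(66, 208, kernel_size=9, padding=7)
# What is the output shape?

Input shape: (16, 66, 92)
Output shape: (16, 208, 98)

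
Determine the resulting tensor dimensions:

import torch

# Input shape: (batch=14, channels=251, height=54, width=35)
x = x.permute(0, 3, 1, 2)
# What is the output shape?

Input shape: (14, 251, 54, 35)
Output shape: (14, 35, 251, 54)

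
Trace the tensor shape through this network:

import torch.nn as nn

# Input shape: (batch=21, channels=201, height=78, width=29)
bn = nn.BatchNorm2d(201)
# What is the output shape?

Input shape: (21, 201, 78, 29)
Output shape: (21, 201, 78, 29)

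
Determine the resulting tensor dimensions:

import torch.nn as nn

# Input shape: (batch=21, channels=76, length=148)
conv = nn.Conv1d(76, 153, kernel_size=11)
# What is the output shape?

Input shape: (21, 76, 148)
Output shape: (21, 153, 138)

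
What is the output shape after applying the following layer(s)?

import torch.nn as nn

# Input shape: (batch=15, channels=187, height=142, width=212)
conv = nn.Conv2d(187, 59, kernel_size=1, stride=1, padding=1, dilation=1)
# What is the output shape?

Input shape: (15, 187, 142, 212)
Output shape: (15, 59, 144, 214)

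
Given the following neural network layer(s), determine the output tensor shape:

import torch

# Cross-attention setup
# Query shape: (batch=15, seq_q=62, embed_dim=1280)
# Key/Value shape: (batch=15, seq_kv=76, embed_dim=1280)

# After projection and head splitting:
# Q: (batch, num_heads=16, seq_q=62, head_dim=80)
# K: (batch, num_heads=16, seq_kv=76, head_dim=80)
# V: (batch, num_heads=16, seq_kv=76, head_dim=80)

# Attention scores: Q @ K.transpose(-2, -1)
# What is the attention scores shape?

Input shape: (15, 62, 1280)
Output shape: (15, 16, 62, 76)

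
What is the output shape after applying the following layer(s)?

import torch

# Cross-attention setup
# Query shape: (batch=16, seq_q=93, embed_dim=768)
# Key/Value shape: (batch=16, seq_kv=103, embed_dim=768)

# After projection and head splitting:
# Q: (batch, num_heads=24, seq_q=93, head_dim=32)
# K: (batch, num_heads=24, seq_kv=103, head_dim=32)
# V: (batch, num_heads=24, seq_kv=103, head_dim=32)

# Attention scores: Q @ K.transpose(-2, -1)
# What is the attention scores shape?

Input shape: (16, 93, 768)
Output shape: (16, 24, 93, 103)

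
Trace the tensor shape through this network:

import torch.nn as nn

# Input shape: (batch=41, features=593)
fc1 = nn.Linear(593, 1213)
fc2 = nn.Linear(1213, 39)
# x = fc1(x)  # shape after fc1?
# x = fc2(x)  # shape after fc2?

Input shape: (41, 593)
  -> after fc1: (41, 1213)
Output shape: (41, 39)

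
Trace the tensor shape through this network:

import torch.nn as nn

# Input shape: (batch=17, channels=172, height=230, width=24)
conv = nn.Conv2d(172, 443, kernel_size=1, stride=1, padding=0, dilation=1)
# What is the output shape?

Input shape: (17, 172, 230, 24)
Output shape: (17, 443, 230, 24)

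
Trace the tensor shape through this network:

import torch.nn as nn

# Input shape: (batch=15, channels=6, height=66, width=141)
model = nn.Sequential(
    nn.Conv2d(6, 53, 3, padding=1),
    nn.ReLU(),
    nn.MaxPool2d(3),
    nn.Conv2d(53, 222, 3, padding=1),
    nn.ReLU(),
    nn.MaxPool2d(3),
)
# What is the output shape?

Input shape: (15, 6, 66, 141)
  -> after first Conv2d: (15, 53, 66, 141)
  -> after first MaxPool2d: (15, 53, 22, 47)
  -> after second Conv2d: (15, 222, 22, 47)
Output shape: (15, 222, 7, 15)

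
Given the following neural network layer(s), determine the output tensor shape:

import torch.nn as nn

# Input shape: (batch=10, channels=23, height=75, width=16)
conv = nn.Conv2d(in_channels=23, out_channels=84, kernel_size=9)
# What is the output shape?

Input shape: (10, 23, 75, 16)
Output shape: (10, 84, 67, 8)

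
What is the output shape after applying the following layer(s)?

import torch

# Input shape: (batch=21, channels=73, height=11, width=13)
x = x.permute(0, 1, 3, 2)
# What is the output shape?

Input shape: (21, 73, 11, 13)
Output shape: (21, 73, 13, 11)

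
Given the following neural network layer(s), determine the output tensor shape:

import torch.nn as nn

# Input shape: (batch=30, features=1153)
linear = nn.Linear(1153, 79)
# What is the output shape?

Input shape: (30, 1153)
Output shape: (30, 79)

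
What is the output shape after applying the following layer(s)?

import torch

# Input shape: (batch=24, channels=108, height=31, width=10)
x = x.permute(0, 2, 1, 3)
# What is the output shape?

Input shape: (24, 108, 31, 10)
Output shape: (24, 31, 108, 10)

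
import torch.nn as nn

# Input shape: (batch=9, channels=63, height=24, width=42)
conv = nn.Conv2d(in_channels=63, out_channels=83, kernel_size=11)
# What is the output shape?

Input shape: (9, 63, 24, 42)
Output shape: (9, 83, 14, 32)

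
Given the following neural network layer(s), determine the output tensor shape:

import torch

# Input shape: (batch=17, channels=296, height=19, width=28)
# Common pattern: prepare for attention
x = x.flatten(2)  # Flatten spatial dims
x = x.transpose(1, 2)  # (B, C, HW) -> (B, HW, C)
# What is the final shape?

Input shape: (17, 296, 19, 28)
  -> after flatten(2): (17, 296, 532)
Output shape: (17, 532, 296)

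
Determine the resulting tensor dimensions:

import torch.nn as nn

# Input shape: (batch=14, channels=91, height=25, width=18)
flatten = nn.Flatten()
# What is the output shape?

Input shape: (14, 91, 25, 18)
Output shape: (14, 40950)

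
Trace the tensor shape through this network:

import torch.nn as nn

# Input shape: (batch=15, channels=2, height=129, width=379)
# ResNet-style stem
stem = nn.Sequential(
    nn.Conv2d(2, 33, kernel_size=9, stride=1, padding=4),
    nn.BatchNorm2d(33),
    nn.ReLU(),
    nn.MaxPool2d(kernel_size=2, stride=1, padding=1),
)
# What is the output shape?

Input shape: (15, 2, 129, 379)
  -> after Conv2d 9x9 stride=1: (15, 33, 129, 379)
Output shape: (15, 33, 130, 380)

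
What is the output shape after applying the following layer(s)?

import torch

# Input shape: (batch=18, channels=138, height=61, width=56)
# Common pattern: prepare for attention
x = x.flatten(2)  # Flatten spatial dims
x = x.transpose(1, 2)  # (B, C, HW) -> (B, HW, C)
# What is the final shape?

Input shape: (18, 138, 61, 56)
  -> after flatten(2): (18, 138, 3416)
Output shape: (18, 3416, 138)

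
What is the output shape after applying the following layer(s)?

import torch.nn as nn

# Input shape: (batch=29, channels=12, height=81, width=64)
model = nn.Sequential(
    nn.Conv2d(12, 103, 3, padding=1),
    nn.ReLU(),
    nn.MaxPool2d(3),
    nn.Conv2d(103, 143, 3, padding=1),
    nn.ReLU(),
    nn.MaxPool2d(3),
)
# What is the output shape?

Input shape: (29, 12, 81, 64)
  -> after first Conv2d: (29, 103, 81, 64)
  -> after first MaxPool2d: (29, 103, 27, 21)
  -> after second Conv2d: (29, 143, 27, 21)
Output shape: (29, 143, 9, 7)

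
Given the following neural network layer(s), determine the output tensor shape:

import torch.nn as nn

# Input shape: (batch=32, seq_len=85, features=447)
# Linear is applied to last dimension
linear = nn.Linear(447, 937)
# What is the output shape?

Input shape: (32, 85, 447)
Output shape: (32, 85, 937)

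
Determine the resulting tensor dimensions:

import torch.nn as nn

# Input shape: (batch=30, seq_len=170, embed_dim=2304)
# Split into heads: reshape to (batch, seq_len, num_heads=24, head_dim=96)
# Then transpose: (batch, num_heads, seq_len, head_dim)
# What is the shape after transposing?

Input shape: (30, 170, 2304)
  -> after reshape: (30, 170, 24, 96)
Output shape: (30, 24, 170, 96)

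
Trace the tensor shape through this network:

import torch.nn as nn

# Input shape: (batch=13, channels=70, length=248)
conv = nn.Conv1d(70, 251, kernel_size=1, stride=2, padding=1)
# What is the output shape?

Input shape: (13, 70, 248)
Output shape: (13, 251, 125)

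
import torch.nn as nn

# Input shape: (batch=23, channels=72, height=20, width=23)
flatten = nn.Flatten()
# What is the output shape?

Input shape: (23, 72, 20, 23)
Output shape: (23, 33120)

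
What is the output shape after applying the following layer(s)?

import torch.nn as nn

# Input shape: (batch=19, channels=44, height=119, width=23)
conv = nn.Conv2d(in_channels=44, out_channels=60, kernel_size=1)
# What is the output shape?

Input shape: (19, 44, 119, 23)
Output shape: (19, 60, 119, 23)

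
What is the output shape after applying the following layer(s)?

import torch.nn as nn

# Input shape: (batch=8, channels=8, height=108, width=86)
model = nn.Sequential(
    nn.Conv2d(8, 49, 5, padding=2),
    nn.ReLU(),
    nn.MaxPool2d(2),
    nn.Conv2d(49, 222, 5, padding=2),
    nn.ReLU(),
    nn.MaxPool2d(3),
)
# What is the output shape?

Input shape: (8, 8, 108, 86)
  -> after first Conv2d: (8, 49, 108, 86)
  -> after first MaxPool2d: (8, 49, 54, 43)
  -> after second Conv2d: (8, 222, 54, 43)
Output shape: (8, 222, 18, 14)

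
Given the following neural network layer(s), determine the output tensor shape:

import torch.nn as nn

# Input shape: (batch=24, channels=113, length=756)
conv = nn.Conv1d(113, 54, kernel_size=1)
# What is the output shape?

Input shape: (24, 113, 756)
Output shape: (24, 54, 756)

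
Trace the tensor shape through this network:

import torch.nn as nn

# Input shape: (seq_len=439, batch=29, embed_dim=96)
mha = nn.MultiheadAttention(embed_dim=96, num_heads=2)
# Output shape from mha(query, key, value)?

Input shape: (439, 29, 96)
Output shape: (439, 29, 96)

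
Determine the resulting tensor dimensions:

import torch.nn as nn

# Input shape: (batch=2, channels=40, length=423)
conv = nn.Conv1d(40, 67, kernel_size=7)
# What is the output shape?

Input shape: (2, 40, 423)
Output shape: (2, 67, 417)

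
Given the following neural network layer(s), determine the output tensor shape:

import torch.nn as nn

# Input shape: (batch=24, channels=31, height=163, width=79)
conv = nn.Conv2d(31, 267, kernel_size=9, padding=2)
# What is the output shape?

Input shape: (24, 31, 163, 79)
Output shape: (24, 267, 159, 75)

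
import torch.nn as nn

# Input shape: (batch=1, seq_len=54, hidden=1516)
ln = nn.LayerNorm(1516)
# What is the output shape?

Input shape: (1, 54, 1516)
Output shape: (1, 54, 1516)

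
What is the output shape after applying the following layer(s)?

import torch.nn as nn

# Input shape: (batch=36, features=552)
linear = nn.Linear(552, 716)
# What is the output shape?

Input shape: (36, 552)
Output shape: (36, 716)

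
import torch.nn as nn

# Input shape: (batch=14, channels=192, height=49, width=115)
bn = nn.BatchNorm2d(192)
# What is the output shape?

Input shape: (14, 192, 49, 115)
Output shape: (14, 192, 49, 115)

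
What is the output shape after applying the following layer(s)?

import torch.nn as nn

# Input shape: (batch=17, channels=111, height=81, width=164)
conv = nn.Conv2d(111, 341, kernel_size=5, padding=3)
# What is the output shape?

Input shape: (17, 111, 81, 164)
Output shape: (17, 341, 83, 166)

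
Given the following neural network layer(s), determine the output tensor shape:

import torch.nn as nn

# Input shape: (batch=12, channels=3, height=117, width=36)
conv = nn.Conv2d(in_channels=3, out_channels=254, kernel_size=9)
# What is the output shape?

Input shape: (12, 3, 117, 36)
Output shape: (12, 254, 109, 28)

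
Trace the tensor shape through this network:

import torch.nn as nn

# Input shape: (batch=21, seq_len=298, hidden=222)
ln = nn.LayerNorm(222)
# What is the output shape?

Input shape: (21, 298, 222)
Output shape: (21, 298, 222)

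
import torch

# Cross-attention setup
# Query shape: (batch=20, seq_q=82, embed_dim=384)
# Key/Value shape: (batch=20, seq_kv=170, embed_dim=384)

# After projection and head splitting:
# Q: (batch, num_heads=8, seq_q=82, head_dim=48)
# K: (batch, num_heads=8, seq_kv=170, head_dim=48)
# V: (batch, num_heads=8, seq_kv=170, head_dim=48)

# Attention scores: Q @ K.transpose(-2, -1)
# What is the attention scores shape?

Input shape: (20, 82, 384)
Output shape: (20, 8, 82, 170)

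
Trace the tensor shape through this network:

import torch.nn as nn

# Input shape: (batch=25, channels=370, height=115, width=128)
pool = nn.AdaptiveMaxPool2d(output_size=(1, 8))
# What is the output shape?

Input shape: (25, 370, 115, 128)
Output shape: (25, 370, 1, 8)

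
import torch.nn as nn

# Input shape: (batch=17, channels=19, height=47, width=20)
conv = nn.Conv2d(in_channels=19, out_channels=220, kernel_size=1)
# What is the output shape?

Input shape: (17, 19, 47, 20)
Output shape: (17, 220, 47, 20)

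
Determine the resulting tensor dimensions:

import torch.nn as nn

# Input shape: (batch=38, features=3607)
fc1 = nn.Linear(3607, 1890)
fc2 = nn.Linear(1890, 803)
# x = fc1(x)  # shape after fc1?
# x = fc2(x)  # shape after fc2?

Input shape: (38, 3607)
  -> after fc1: (38, 1890)
Output shape: (38, 803)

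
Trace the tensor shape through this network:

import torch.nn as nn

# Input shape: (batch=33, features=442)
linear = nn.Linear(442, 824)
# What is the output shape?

Input shape: (33, 442)
Output shape: (33, 824)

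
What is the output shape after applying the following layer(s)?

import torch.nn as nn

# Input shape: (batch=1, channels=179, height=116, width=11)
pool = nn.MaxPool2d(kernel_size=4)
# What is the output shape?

Input shape: (1, 179, 116, 11)
Output shape: (1, 179, 29, 2)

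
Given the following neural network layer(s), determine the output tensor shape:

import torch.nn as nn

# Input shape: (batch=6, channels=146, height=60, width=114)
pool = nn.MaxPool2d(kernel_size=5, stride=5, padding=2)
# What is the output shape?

Input shape: (6, 146, 60, 114)
Output shape: (6, 146, 12, 23)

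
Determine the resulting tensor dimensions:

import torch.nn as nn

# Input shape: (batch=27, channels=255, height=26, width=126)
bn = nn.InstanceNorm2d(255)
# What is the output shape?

Input shape: (27, 255, 26, 126)
Output shape: (27, 255, 26, 126)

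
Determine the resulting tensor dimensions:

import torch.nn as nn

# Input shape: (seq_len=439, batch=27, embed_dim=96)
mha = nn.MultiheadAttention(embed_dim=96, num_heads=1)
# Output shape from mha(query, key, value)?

Input shape: (439, 27, 96)
Output shape: (439, 27, 96)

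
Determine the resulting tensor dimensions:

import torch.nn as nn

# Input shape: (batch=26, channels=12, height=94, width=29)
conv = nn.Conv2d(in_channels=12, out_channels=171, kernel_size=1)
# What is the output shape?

Input shape: (26, 12, 94, 29)
Output shape: (26, 171, 94, 29)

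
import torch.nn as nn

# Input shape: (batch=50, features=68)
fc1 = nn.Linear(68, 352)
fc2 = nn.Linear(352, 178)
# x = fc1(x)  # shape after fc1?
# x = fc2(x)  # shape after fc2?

Input shape: (50, 68)
  -> after fc1: (50, 352)
Output shape: (50, 178)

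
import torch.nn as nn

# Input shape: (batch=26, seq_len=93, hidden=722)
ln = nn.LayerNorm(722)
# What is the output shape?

Input shape: (26, 93, 722)
Output shape: (26, 93, 722)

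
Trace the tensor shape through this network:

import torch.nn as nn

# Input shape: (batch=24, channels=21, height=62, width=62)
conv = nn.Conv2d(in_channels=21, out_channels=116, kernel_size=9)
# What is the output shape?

Input shape: (24, 21, 62, 62)
Output shape: (24, 116, 54, 54)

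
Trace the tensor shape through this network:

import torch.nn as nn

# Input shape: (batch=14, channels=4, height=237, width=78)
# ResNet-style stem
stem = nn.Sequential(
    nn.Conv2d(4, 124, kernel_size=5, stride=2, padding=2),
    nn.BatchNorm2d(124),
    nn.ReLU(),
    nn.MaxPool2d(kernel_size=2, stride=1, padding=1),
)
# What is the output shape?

Input shape: (14, 4, 237, 78)
  -> after Conv2d 5x5 stride=2: (14, 124, 119, 39)
Output shape: (14, 124, 120, 40)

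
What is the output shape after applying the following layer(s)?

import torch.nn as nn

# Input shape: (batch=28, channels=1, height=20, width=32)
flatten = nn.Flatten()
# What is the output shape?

Input shape: (28, 1, 20, 32)
Output shape: (28, 640)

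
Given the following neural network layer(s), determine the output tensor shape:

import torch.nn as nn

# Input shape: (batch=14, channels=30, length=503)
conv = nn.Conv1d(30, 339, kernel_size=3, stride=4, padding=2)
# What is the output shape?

Input shape: (14, 30, 503)
Output shape: (14, 339, 127)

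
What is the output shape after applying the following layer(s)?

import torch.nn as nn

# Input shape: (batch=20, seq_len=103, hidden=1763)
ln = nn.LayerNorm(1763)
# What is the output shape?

Input shape: (20, 103, 1763)
Output shape: (20, 103, 1763)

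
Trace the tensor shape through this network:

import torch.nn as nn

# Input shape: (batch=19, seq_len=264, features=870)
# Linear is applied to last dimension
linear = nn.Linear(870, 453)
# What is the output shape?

Input shape: (19, 264, 870)
Output shape: (19, 264, 453)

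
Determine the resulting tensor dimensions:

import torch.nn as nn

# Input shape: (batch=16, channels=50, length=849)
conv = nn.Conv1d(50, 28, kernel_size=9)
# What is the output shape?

Input shape: (16, 50, 849)
Output shape: (16, 28, 841)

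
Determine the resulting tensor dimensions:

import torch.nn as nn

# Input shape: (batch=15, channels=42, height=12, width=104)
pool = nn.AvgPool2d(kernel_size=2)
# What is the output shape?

Input shape: (15, 42, 12, 104)
Output shape: (15, 42, 6, 52)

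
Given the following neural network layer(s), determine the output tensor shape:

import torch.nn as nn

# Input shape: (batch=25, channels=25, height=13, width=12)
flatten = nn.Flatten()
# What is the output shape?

Input shape: (25, 25, 13, 12)
Output shape: (25, 3900)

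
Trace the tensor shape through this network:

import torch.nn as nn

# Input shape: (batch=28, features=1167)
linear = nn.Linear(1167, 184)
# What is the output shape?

Input shape: (28, 1167)
Output shape: (28, 184)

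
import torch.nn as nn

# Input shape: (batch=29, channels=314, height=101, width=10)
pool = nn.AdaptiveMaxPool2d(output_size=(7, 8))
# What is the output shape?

Input shape: (29, 314, 101, 10)
Output shape: (29, 314, 7, 8)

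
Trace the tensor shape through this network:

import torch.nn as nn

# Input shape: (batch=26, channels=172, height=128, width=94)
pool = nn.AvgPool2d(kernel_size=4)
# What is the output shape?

Input shape: (26, 172, 128, 94)
Output shape: (26, 172, 32, 23)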